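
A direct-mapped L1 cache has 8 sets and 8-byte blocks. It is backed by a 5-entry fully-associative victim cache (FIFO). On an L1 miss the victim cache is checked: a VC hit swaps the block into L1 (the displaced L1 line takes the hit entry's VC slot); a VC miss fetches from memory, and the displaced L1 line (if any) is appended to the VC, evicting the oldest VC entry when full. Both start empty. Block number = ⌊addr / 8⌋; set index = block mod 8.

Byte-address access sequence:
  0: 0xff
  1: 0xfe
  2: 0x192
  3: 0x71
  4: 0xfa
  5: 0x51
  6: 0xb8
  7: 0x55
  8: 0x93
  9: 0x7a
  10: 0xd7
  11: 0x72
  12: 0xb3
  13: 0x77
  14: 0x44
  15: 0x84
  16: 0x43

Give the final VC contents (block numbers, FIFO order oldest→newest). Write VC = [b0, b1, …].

0: 0xff (blk 31, set 7) → MISS  vc=[]
1: 0xfe (blk 31, set 7) → L1-HIT  vc=[]
2: 0x192 (blk 50, set 2) → MISS  vc=[]
3: 0x71 (blk 14, set 6) → MISS  vc=[]
4: 0xfa (blk 31, set 7) → L1-HIT  vc=[]
5: 0x51 (blk 10, set 2) → MISS  vc=[50]
6: 0xb8 (blk 23, set 7) → MISS  vc=[50, 31]
7: 0x55 (blk 10, set 2) → L1-HIT  vc=[50, 31]
8: 0x93 (blk 18, set 2) → MISS  vc=[50, 31, 10]
9: 0x7a (blk 15, set 7) → MISS  vc=[50, 31, 10, 23]
10: 0xd7 (blk 26, set 2) → MISS  vc=[50, 31, 10, 23, 18]
11: 0x72 (blk 14, set 6) → L1-HIT  vc=[50, 31, 10, 23, 18]
12: 0xb3 (blk 22, set 6) → MISS  vc=[31, 10, 23, 18, 14]
13: 0x77 (blk 14, set 6) → VC-HIT  vc=[31, 10, 23, 18, 22]
14: 0x44 (blk 8, set 0) → MISS  vc=[31, 10, 23, 18, 22]
15: 0x84 (blk 16, set 0) → MISS  vc=[10, 23, 18, 22, 8]
16: 0x43 (blk 8, set 0) → VC-HIT  vc=[10, 23, 18, 22, 16]

VC = [10, 23, 18, 22, 16]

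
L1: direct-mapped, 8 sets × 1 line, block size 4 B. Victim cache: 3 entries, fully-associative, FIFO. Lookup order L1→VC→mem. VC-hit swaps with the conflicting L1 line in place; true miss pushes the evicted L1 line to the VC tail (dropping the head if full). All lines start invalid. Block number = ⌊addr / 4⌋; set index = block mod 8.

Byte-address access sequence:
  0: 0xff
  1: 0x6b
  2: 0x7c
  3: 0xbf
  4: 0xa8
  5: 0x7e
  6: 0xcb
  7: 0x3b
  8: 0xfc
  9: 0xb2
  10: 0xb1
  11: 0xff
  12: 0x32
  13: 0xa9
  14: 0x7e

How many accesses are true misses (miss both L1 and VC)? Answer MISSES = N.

0: 0xff (blk 63, set 7) → MISS  vc=[]
1: 0x6b (blk 26, set 2) → MISS  vc=[]
2: 0x7c (blk 31, set 7) → MISS  vc=[63]
3: 0xbf (blk 47, set 7) → MISS  vc=[63, 31]
4: 0xa8 (blk 42, set 2) → MISS  vc=[63, 31, 26]
5: 0x7e (blk 31, set 7) → VC-HIT  vc=[63, 47, 26]
6: 0xcb (blk 50, set 2) → MISS  vc=[47, 26, 42]
7: 0x3b (blk 14, set 6) → MISS  vc=[47, 26, 42]
8: 0xfc (blk 63, set 7) → MISS  vc=[26, 42, 31]
9: 0xb2 (blk 44, set 4) → MISS  vc=[26, 42, 31]
10: 0xb1 (blk 44, set 4) → L1-HIT  vc=[26, 42, 31]
11: 0xff (blk 63, set 7) → L1-HIT  vc=[26, 42, 31]
12: 0x32 (blk 12, set 4) → MISS  vc=[42, 31, 44]
13: 0xa9 (blk 42, set 2) → VC-HIT  vc=[50, 31, 44]
14: 0x7e (blk 31, set 7) → VC-HIT  vc=[50, 63, 44]

MISSES = 10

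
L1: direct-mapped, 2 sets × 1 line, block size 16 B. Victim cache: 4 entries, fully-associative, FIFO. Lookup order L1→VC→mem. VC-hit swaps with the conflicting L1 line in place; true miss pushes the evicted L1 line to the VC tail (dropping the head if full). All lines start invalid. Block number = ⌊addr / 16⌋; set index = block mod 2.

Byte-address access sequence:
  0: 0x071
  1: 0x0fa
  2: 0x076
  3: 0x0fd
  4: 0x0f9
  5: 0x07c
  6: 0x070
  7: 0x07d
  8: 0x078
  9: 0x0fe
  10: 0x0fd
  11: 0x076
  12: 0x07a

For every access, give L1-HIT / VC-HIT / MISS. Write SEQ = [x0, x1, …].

0: 0x71 (blk 7, set 1) → MISS  vc=[]
1: 0xfa (blk 15, set 1) → MISS  vc=[7]
2: 0x76 (blk 7, set 1) → VC-HIT  vc=[15]
3: 0xfd (blk 15, set 1) → VC-HIT  vc=[7]
4: 0xf9 (blk 15, set 1) → L1-HIT  vc=[7]
5: 0x7c (blk 7, set 1) → VC-HIT  vc=[15]
6: 0x70 (blk 7, set 1) → L1-HIT  vc=[15]
7: 0x7d (blk 7, set 1) → L1-HIT  vc=[15]
8: 0x78 (blk 7, set 1) → L1-HIT  vc=[15]
9: 0xfe (blk 15, set 1) → VC-HIT  vc=[7]
10: 0xfd (blk 15, set 1) → L1-HIT  vc=[7]
11: 0x76 (blk 7, set 1) → VC-HIT  vc=[15]
12: 0x7a (blk 7, set 1) → L1-HIT  vc=[15]

SEQ = [MISS, MISS, VC-HIT, VC-HIT, L1-HIT, VC-HIT, L1-HIT, L1-HIT, L1-HIT, VC-HIT, L1-HIT, VC-HIT, L1-HIT]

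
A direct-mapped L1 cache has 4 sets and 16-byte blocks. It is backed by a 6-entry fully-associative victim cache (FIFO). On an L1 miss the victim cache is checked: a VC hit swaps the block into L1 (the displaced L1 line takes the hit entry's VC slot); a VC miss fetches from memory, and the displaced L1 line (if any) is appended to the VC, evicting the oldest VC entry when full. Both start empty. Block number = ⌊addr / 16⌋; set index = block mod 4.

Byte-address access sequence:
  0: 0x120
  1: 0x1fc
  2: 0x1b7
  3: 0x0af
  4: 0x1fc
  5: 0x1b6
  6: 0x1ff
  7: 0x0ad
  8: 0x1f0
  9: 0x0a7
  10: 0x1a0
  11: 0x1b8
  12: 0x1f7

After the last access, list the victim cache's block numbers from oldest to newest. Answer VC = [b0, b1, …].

VC = [27, 18, 10]

#0 0x120→b18/s2 MISS; vc=[]
#1 0x1fc→b31/s3 MISS; vc=[]
#2 0x1b7→b27/s3 MISS; vc=[31]
#3 0xaf→b10/s2 MISS; vc=[31,18]
#4 0x1fc→b31/s3 VC-HIT; vc=[27,18]
#5 0x1b6→b27/s3 VC-HIT; vc=[31,18]
#6 0x1ff→b31/s3 VC-HIT; vc=[27,18]
#7 0xad→b10/s2 L1-HIT; vc=[27,18]
#8 0x1f0→b31/s3 L1-HIT; vc=[27,18]
#9 0xa7→b10/s2 L1-HIT; vc=[27,18]
#10 0x1a0→b26/s2 MISS; vc=[27,18,10]
#11 0x1b8→b27/s3 VC-HIT; vc=[31,18,10]
#12 0x1f7→b31/s3 VC-HIT; vc=[27,18,10]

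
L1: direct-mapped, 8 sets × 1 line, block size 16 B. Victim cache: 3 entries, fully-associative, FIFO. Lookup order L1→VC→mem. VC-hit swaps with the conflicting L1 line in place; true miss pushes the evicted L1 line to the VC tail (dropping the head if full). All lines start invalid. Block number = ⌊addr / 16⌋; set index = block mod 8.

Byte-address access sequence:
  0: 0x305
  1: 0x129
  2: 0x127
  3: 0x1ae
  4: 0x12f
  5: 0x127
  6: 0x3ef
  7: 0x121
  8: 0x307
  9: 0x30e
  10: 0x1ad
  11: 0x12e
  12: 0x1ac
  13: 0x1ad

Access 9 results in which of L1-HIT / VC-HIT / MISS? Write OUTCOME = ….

#0 0x305→b48/s0 MISS; vc=[]
#1 0x129→b18/s2 MISS; vc=[]
#2 0x127→b18/s2 L1-HIT; vc=[]
#3 0x1ae→b26/s2 MISS; vc=[18]
#4 0x12f→b18/s2 VC-HIT; vc=[26]
#5 0x127→b18/s2 L1-HIT; vc=[26]
#6 0x3ef→b62/s6 MISS; vc=[26]
#7 0x121→b18/s2 L1-HIT; vc=[26]
#8 0x307→b48/s0 L1-HIT; vc=[26]
#9 0x30e→b48/s0 L1-HIT; vc=[26]
#10 0x1ad→b26/s2 VC-HIT; vc=[18]
#11 0x12e→b18/s2 VC-HIT; vc=[26]
#12 0x1ac→b26/s2 VC-HIT; vc=[18]
#13 0x1ad→b26/s2 L1-HIT; vc=[18]

OUTCOME = L1-HIT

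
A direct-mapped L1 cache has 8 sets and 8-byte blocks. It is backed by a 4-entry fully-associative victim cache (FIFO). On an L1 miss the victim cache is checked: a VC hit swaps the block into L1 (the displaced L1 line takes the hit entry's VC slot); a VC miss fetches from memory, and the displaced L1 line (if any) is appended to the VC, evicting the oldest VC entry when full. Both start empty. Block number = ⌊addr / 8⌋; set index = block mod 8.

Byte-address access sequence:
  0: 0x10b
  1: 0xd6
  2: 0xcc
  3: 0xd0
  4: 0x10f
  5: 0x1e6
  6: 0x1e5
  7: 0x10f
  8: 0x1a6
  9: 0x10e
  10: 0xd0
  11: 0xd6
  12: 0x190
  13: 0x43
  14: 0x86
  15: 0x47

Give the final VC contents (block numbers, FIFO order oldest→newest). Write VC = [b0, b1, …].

0: 0x10b (blk 33, set 1) → MISS  vc=[]
1: 0xd6 (blk 26, set 2) → MISS  vc=[]
2: 0xcc (blk 25, set 1) → MISS  vc=[33]
3: 0xd0 (blk 26, set 2) → L1-HIT  vc=[33]
4: 0x10f (blk 33, set 1) → VC-HIT  vc=[25]
5: 0x1e6 (blk 60, set 4) → MISS  vc=[25]
6: 0x1e5 (blk 60, set 4) → L1-HIT  vc=[25]
7: 0x10f (blk 33, set 1) → L1-HIT  vc=[25]
8: 0x1a6 (blk 52, set 4) → MISS  vc=[25, 60]
9: 0x10e (blk 33, set 1) → L1-HIT  vc=[25, 60]
10: 0xd0 (blk 26, set 2) → L1-HIT  vc=[25, 60]
11: 0xd6 (blk 26, set 2) → L1-HIT  vc=[25, 60]
12: 0x190 (blk 50, set 2) → MISS  vc=[25, 60, 26]
13: 0x43 (blk 8, set 0) → MISS  vc=[25, 60, 26]
14: 0x86 (blk 16, set 0) → MISS  vc=[25, 60, 26, 8]
15: 0x47 (blk 8, set 0) → VC-HIT  vc=[25, 60, 26, 16]

VC = [25, 60, 26, 16]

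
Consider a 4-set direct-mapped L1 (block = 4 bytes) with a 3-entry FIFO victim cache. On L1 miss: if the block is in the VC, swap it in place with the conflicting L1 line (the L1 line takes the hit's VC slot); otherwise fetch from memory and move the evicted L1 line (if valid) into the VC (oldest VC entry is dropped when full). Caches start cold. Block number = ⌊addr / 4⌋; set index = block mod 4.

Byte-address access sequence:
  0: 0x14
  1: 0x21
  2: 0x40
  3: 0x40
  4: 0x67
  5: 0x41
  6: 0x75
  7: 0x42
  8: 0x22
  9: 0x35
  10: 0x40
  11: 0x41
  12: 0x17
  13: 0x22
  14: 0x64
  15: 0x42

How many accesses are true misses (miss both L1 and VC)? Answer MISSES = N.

#0 0x14→b5/s1 MISS; vc=[]
#1 0x21→b8/s0 MISS; vc=[]
#2 0x40→b16/s0 MISS; vc=[8]
#3 0x40→b16/s0 L1-HIT; vc=[8]
#4 0x67→b25/s1 MISS; vc=[8,5]
#5 0x41→b16/s0 L1-HIT; vc=[8,5]
#6 0x75→b29/s1 MISS; vc=[8,5,25]
#7 0x42→b16/s0 L1-HIT; vc=[8,5,25]
#8 0x22→b8/s0 VC-HIT; vc=[16,5,25]
#9 0x35→b13/s1 MISS; vc=[5,25,29]
#10 0x40→b16/s0 MISS; vc=[25,29,8]
#11 0x41→b16/s0 L1-HIT; vc=[25,29,8]
#12 0x17→b5/s1 MISS; vc=[29,8,13]
#13 0x22→b8/s0 VC-HIT; vc=[29,16,13]
#14 0x64→b25/s1 MISS; vc=[16,13,5]
#15 0x42→b16/s0 VC-HIT; vc=[8,13,5]

MISSES = 9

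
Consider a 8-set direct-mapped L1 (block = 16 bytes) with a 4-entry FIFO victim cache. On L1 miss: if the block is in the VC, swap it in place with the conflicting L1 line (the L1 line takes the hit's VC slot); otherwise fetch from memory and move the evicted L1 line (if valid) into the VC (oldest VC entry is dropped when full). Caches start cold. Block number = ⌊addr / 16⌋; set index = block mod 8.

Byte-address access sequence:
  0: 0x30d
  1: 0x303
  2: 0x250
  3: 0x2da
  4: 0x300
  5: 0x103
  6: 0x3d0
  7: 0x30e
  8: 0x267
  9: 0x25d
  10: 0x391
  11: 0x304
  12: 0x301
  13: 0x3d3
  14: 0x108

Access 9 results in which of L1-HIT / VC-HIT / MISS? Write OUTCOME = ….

OUTCOME = VC-HIT

0: 0x30d (blk 48, set 0) → MISS  vc=[]
1: 0x303 (blk 48, set 0) → L1-HIT  vc=[]
2: 0x250 (blk 37, set 5) → MISS  vc=[]
3: 0x2da (blk 45, set 5) → MISS  vc=[37]
4: 0x300 (blk 48, set 0) → L1-HIT  vc=[37]
5: 0x103 (blk 16, set 0) → MISS  vc=[37, 48]
6: 0x3d0 (blk 61, set 5) → MISS  vc=[37, 48, 45]
7: 0x30e (blk 48, set 0) → VC-HIT  vc=[37, 16, 45]
8: 0x267 (blk 38, set 6) → MISS  vc=[37, 16, 45]
9: 0x25d (blk 37, set 5) → VC-HIT  vc=[61, 16, 45]
10: 0x391 (blk 57, set 1) → MISS  vc=[61, 16, 45]
11: 0x304 (blk 48, set 0) → L1-HIT  vc=[61, 16, 45]
12: 0x301 (blk 48, set 0) → L1-HIT  vc=[61, 16, 45]
13: 0x3d3 (blk 61, set 5) → VC-HIT  vc=[37, 16, 45]
14: 0x108 (blk 16, set 0) → VC-HIT  vc=[37, 48, 45]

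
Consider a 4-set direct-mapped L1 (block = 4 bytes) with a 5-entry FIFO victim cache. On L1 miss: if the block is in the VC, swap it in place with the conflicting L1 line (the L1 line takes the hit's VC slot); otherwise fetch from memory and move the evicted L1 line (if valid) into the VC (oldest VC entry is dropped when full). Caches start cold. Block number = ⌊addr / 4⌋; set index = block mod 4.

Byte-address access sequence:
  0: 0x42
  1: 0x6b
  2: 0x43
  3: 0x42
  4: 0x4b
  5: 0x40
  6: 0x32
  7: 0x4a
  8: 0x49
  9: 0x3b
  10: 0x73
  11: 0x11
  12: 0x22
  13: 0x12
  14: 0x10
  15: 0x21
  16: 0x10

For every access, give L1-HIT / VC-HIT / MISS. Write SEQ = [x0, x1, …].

0: 0x42 (blk 16, set 0) → MISS  vc=[]
1: 0x6b (blk 26, set 2) → MISS  vc=[]
2: 0x43 (blk 16, set 0) → L1-HIT  vc=[]
3: 0x42 (blk 16, set 0) → L1-HIT  vc=[]
4: 0x4b (blk 18, set 2) → MISS  vc=[26]
5: 0x40 (blk 16, set 0) → L1-HIT  vc=[26]
6: 0x32 (blk 12, set 0) → MISS  vc=[26, 16]
7: 0x4a (blk 18, set 2) → L1-HIT  vc=[26, 16]
8: 0x49 (blk 18, set 2) → L1-HIT  vc=[26, 16]
9: 0x3b (blk 14, set 2) → MISS  vc=[26, 16, 18]
10: 0x73 (blk 28, set 0) → MISS  vc=[26, 16, 18, 12]
11: 0x11 (blk 4, set 0) → MISS  vc=[26, 16, 18, 12, 28]
12: 0x22 (blk 8, set 0) → MISS  vc=[16, 18, 12, 28, 4]
13: 0x12 (blk 4, set 0) → VC-HIT  vc=[16, 18, 12, 28, 8]
14: 0x10 (blk 4, set 0) → L1-HIT  vc=[16, 18, 12, 28, 8]
15: 0x21 (blk 8, set 0) → VC-HIT  vc=[16, 18, 12, 28, 4]
16: 0x10 (blk 4, set 0) → VC-HIT  vc=[16, 18, 12, 28, 8]

SEQ = [MISS, MISS, L1-HIT, L1-HIT, MISS, L1-HIT, MISS, L1-HIT, L1-HIT, MISS, MISS, MISS, MISS, VC-HIT, L1-HIT, VC-HIT, VC-HIT]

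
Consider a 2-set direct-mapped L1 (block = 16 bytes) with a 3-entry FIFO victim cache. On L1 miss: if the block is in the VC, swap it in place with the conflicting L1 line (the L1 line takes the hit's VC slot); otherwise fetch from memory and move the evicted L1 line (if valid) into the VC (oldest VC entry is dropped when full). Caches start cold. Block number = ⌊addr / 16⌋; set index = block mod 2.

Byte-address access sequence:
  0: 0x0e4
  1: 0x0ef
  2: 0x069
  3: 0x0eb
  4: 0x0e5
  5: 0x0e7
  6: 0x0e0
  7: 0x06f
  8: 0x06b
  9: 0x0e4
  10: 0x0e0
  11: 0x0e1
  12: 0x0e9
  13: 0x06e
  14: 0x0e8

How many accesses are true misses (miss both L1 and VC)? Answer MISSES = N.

0: 0xe4 (blk 14, set 0) → MISS  vc=[]
1: 0xef (blk 14, set 0) → L1-HIT  vc=[]
2: 0x69 (blk 6, set 0) → MISS  vc=[14]
3: 0xeb (blk 14, set 0) → VC-HIT  vc=[6]
4: 0xe5 (blk 14, set 0) → L1-HIT  vc=[6]
5: 0xe7 (blk 14, set 0) → L1-HIT  vc=[6]
6: 0xe0 (blk 14, set 0) → L1-HIT  vc=[6]
7: 0x6f (blk 6, set 0) → VC-HIT  vc=[14]
8: 0x6b (blk 6, set 0) → L1-HIT  vc=[14]
9: 0xe4 (blk 14, set 0) → VC-HIT  vc=[6]
10: 0xe0 (blk 14, set 0) → L1-HIT  vc=[6]
11: 0xe1 (blk 14, set 0) → L1-HIT  vc=[6]
12: 0xe9 (blk 14, set 0) → L1-HIT  vc=[6]
13: 0x6e (blk 6, set 0) → VC-HIT  vc=[14]
14: 0xe8 (blk 14, set 0) → VC-HIT  vc=[6]

MISSES = 2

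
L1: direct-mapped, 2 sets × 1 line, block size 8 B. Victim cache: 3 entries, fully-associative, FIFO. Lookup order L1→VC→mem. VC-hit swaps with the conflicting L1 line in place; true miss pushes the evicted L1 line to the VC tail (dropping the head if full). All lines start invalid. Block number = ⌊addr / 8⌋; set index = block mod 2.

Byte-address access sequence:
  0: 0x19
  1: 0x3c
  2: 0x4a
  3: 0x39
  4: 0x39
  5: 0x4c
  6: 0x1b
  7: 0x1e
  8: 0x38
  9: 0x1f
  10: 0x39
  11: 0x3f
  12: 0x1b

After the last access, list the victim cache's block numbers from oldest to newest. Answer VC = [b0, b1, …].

#0 0x19→b3/s1 MISS; vc=[]
#1 0x3c→b7/s1 MISS; vc=[3]
#2 0x4a→b9/s1 MISS; vc=[3,7]
#3 0x39→b7/s1 VC-HIT; vc=[3,9]
#4 0x39→b7/s1 L1-HIT; vc=[3,9]
#5 0x4c→b9/s1 VC-HIT; vc=[3,7]
#6 0x1b→b3/s1 VC-HIT; vc=[9,7]
#7 0x1e→b3/s1 L1-HIT; vc=[9,7]
#8 0x38→b7/s1 VC-HIT; vc=[9,3]
#9 0x1f→b3/s1 VC-HIT; vc=[9,7]
#10 0x39→b7/s1 VC-HIT; vc=[9,3]
#11 0x3f→b7/s1 L1-HIT; vc=[9,3]
#12 0x1b→b3/s1 VC-HIT; vc=[9,7]

VC = [9, 7]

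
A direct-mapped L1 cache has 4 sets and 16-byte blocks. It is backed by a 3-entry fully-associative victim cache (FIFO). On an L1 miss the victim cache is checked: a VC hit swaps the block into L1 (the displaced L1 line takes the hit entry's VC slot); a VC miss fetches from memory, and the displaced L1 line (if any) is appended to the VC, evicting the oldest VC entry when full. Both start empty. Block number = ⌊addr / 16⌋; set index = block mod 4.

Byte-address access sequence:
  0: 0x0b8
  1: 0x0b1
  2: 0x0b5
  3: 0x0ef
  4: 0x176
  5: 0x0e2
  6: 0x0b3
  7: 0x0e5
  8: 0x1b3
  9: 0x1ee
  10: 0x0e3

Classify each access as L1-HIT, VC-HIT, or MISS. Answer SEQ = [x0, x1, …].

SEQ = [MISS, L1-HIT, L1-HIT, MISS, MISS, L1-HIT, VC-HIT, L1-HIT, MISS, MISS, VC-HIT]

  [0] addr=0xb8 blk=11 s=3: MISS | VC []
  [1] addr=0xb1 blk=11 s=3: L1-HIT | VC []
  [2] addr=0xb5 blk=11 s=3: L1-HIT | VC []
  [3] addr=0xef blk=14 s=2: MISS | VC []
  [4] addr=0x176 blk=23 s=3: MISS | VC [11]
  [5] addr=0xe2 blk=14 s=2: L1-HIT | VC [11]
  [6] addr=0xb3 blk=11 s=3: VC-HIT | VC [23]
  [7] addr=0xe5 blk=14 s=2: L1-HIT | VC [23]
  [8] addr=0x1b3 blk=27 s=3: MISS | VC [23, 11]
  [9] addr=0x1ee blk=30 s=2: MISS | VC [23, 11, 14]
  [10] addr=0xe3 blk=14 s=2: VC-HIT | VC [23, 11, 30]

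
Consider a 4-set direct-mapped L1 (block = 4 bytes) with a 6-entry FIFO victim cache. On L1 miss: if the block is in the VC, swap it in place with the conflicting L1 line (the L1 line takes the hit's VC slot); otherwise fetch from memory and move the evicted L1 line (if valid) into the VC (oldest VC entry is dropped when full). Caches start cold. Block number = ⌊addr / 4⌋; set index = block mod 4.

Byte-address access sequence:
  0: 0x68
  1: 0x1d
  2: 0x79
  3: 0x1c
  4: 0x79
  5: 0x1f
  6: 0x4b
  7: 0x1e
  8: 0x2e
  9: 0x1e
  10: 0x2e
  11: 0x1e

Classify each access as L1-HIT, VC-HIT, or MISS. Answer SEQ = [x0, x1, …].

SEQ = [MISS, MISS, MISS, L1-HIT, L1-HIT, L1-HIT, MISS, L1-HIT, MISS, VC-HIT, VC-HIT, VC-HIT]

#0 0x68→b26/s2 MISS; vc=[]
#1 0x1d→b7/s3 MISS; vc=[]
#2 0x79→b30/s2 MISS; vc=[26]
#3 0x1c→b7/s3 L1-HIT; vc=[26]
#4 0x79→b30/s2 L1-HIT; vc=[26]
#5 0x1f→b7/s3 L1-HIT; vc=[26]
#6 0x4b→b18/s2 MISS; vc=[26,30]
#7 0x1e→b7/s3 L1-HIT; vc=[26,30]
#8 0x2e→b11/s3 MISS; vc=[26,30,7]
#9 0x1e→b7/s3 VC-HIT; vc=[26,30,11]
#10 0x2e→b11/s3 VC-HIT; vc=[26,30,7]
#11 0x1e→b7/s3 VC-HIT; vc=[26,30,11]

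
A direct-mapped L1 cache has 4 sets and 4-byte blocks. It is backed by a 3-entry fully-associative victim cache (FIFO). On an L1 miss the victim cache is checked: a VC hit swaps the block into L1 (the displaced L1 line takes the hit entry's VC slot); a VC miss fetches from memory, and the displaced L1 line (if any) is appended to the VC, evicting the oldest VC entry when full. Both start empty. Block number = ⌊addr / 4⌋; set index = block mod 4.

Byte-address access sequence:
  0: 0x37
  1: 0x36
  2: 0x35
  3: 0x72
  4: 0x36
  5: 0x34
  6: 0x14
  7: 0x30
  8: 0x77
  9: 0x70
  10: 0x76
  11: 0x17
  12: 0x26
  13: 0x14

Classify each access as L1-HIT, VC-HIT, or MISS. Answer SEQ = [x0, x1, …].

SEQ = [MISS, L1-HIT, L1-HIT, MISS, L1-HIT, L1-HIT, MISS, MISS, MISS, VC-HIT, L1-HIT, VC-HIT, MISS, VC-HIT]

  [0] addr=0x37 blk=13 s=1: MISS | VC []
  [1] addr=0x36 blk=13 s=1: L1-HIT | VC []
  [2] addr=0x35 blk=13 s=1: L1-HIT | VC []
  [3] addr=0x72 blk=28 s=0: MISS | VC []
  [4] addr=0x36 blk=13 s=1: L1-HIT | VC []
  [5] addr=0x34 blk=13 s=1: L1-HIT | VC []
  [6] addr=0x14 blk=5 s=1: MISS | VC [13]
  [7] addr=0x30 blk=12 s=0: MISS | VC [13, 28]
  [8] addr=0x77 blk=29 s=1: MISS | VC [13, 28, 5]
  [9] addr=0x70 blk=28 s=0: VC-HIT | VC [13, 12, 5]
  [10] addr=0x76 blk=29 s=1: L1-HIT | VC [13, 12, 5]
  [11] addr=0x17 blk=5 s=1: VC-HIT | VC [13, 12, 29]
  [12] addr=0x26 blk=9 s=1: MISS | VC [12, 29, 5]
  [13] addr=0x14 blk=5 s=1: VC-HIT | VC [12, 29, 9]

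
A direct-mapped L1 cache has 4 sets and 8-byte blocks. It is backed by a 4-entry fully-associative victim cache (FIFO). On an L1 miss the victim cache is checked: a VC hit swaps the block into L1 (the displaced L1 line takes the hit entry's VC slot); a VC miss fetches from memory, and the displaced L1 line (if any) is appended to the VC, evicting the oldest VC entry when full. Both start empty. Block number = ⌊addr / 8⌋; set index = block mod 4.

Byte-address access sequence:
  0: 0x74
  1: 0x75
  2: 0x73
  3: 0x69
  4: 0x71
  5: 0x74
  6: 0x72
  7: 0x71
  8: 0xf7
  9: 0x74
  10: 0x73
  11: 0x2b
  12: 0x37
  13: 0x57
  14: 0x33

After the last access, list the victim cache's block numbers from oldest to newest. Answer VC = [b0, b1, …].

#0 0x74→b14/s2 MISS; vc=[]
#1 0x75→b14/s2 L1-HIT; vc=[]
#2 0x73→b14/s2 L1-HIT; vc=[]
#3 0x69→b13/s1 MISS; vc=[]
#4 0x71→b14/s2 L1-HIT; vc=[]
#5 0x74→b14/s2 L1-HIT; vc=[]
#6 0x72→b14/s2 L1-HIT; vc=[]
#7 0x71→b14/s2 L1-HIT; vc=[]
#8 0xf7→b30/s2 MISS; vc=[14]
#9 0x74→b14/s2 VC-HIT; vc=[30]
#10 0x73→b14/s2 L1-HIT; vc=[30]
#11 0x2b→b5/s1 MISS; vc=[30,13]
#12 0x37→b6/s2 MISS; vc=[30,13,14]
#13 0x57→b10/s2 MISS; vc=[30,13,14,6]
#14 0x33→b6/s2 VC-HIT; vc=[30,13,14,10]

VC = [30, 13, 14, 10]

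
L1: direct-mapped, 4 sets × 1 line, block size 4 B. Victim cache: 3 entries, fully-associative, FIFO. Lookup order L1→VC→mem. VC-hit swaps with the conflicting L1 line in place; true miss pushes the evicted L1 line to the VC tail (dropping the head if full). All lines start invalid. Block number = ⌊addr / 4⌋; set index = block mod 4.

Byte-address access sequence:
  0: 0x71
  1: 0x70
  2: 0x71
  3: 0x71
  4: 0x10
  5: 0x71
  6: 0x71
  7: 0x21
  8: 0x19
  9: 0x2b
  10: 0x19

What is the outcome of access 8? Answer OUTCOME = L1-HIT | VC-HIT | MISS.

#0 0x71→b28/s0 MISS; vc=[]
#1 0x70→b28/s0 L1-HIT; vc=[]
#2 0x71→b28/s0 L1-HIT; vc=[]
#3 0x71→b28/s0 L1-HIT; vc=[]
#4 0x10→b4/s0 MISS; vc=[28]
#5 0x71→b28/s0 VC-HIT; vc=[4]
#6 0x71→b28/s0 L1-HIT; vc=[4]
#7 0x21→b8/s0 MISS; vc=[4,28]
#8 0x19→b6/s2 MISS; vc=[4,28]
#9 0x2b→b10/s2 MISS; vc=[4,28,6]
#10 0x19→b6/s2 VC-HIT; vc=[4,28,10]

OUTCOME = MISS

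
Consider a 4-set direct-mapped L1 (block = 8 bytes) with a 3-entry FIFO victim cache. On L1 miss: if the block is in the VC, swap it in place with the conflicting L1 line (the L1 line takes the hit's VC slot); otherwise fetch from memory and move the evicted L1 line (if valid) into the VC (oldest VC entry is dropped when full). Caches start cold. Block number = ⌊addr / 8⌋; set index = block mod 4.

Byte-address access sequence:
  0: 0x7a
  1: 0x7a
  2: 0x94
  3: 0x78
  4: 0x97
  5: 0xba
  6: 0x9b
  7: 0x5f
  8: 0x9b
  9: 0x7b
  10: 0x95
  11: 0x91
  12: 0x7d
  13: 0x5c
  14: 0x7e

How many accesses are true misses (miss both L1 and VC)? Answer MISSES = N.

MISSES = 5

#0 0x7a→b15/s3 MISS; vc=[]
#1 0x7a→b15/s3 L1-HIT; vc=[]
#2 0x94→b18/s2 MISS; vc=[]
#3 0x78→b15/s3 L1-HIT; vc=[]
#4 0x97→b18/s2 L1-HIT; vc=[]
#5 0xba→b23/s3 MISS; vc=[15]
#6 0x9b→b19/s3 MISS; vc=[15,23]
#7 0x5f→b11/s3 MISS; vc=[15,23,19]
#8 0x9b→b19/s3 VC-HIT; vc=[15,23,11]
#9 0x7b→b15/s3 VC-HIT; vc=[19,23,11]
#10 0x95→b18/s2 L1-HIT; vc=[19,23,11]
#11 0x91→b18/s2 L1-HIT; vc=[19,23,11]
#12 0x7d→b15/s3 L1-HIT; vc=[19,23,11]
#13 0x5c→b11/s3 VC-HIT; vc=[19,23,15]
#14 0x7e→b15/s3 VC-HIT; vc=[19,23,11]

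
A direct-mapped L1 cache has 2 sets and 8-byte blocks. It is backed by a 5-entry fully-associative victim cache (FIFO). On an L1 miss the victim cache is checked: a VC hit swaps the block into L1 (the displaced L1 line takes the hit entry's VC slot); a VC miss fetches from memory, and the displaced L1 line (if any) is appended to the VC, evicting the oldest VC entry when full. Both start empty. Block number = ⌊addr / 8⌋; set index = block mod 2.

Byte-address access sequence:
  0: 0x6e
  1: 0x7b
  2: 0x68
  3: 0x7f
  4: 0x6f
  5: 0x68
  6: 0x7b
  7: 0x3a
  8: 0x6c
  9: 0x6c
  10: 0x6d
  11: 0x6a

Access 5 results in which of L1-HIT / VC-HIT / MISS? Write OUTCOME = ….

0: 0x6e (blk 13, set 1) → MISS  vc=[]
1: 0x7b (blk 15, set 1) → MISS  vc=[13]
2: 0x68 (blk 13, set 1) → VC-HIT  vc=[15]
3: 0x7f (blk 15, set 1) → VC-HIT  vc=[13]
4: 0x6f (blk 13, set 1) → VC-HIT  vc=[15]
5: 0x68 (blk 13, set 1) → L1-HIT  vc=[15]
6: 0x7b (blk 15, set 1) → VC-HIT  vc=[13]
7: 0x3a (blk 7, set 1) → MISS  vc=[13, 15]
8: 0x6c (blk 13, set 1) → VC-HIT  vc=[7, 15]
9: 0x6c (blk 13, set 1) → L1-HIT  vc=[7, 15]
10: 0x6d (blk 13, set 1) → L1-HIT  vc=[7, 15]
11: 0x6a (blk 13, set 1) → L1-HIT  vc=[7, 15]

OUTCOME = L1-HIT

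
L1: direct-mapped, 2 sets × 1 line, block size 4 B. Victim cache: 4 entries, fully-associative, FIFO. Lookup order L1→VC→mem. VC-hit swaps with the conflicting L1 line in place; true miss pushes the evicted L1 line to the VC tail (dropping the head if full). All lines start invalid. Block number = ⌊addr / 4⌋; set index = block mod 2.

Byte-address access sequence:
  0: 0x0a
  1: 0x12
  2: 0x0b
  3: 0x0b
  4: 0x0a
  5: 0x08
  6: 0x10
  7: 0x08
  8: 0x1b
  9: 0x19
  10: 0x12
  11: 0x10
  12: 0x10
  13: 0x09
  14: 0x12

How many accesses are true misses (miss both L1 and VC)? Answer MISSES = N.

MISSES = 3

0: 0xa (blk 2, set 0) → MISS  vc=[]
1: 0x12 (blk 4, set 0) → MISS  vc=[2]
2: 0xb (blk 2, set 0) → VC-HIT  vc=[4]
3: 0xb (blk 2, set 0) → L1-HIT  vc=[4]
4: 0xa (blk 2, set 0) → L1-HIT  vc=[4]
5: 0x8 (blk 2, set 0) → L1-HIT  vc=[4]
6: 0x10 (blk 4, set 0) → VC-HIT  vc=[2]
7: 0x8 (blk 2, set 0) → VC-HIT  vc=[4]
8: 0x1b (blk 6, set 0) → MISS  vc=[4, 2]
9: 0x19 (blk 6, set 0) → L1-HIT  vc=[4, 2]
10: 0x12 (blk 4, set 0) → VC-HIT  vc=[6, 2]
11: 0x10 (blk 4, set 0) → L1-HIT  vc=[6, 2]
12: 0x10 (blk 4, set 0) → L1-HIT  vc=[6, 2]
13: 0x9 (blk 2, set 0) → VC-HIT  vc=[6, 4]
14: 0x12 (blk 4, set 0) → VC-HIT  vc=[6, 2]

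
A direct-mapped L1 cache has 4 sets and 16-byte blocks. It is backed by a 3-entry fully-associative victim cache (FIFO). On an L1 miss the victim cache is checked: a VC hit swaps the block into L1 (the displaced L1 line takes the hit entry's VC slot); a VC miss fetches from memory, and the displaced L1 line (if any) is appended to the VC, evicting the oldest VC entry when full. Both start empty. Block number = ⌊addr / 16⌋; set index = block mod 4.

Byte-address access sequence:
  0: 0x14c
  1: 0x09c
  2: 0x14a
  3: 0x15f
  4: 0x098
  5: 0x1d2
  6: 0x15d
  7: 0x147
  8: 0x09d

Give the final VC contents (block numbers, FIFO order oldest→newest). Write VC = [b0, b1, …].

VC = [29, 21]

  [0] addr=0x14c blk=20 s=0: MISS | VC []
  [1] addr=0x9c blk=9 s=1: MISS | VC []
  [2] addr=0x14a blk=20 s=0: L1-HIT | VC []
  [3] addr=0x15f blk=21 s=1: MISS | VC [9]
  [4] addr=0x98 blk=9 s=1: VC-HIT | VC [21]
  [5] addr=0x1d2 blk=29 s=1: MISS | VC [21, 9]
  [6] addr=0x15d blk=21 s=1: VC-HIT | VC [29, 9]
  [7] addr=0x147 blk=20 s=0: L1-HIT | VC [29, 9]
  [8] addr=0x9d blk=9 s=1: VC-HIT | VC [29, 21]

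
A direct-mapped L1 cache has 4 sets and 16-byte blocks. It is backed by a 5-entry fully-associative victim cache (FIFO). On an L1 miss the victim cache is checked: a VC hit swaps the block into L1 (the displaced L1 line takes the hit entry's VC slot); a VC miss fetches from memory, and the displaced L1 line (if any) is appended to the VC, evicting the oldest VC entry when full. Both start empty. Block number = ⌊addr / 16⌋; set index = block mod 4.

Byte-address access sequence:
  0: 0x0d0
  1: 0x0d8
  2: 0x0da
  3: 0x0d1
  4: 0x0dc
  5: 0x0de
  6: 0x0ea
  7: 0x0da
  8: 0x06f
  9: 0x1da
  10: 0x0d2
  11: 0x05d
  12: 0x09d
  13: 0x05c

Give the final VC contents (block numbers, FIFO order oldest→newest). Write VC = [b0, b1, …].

#0 0xd0→b13/s1 MISS; vc=[]
#1 0xd8→b13/s1 L1-HIT; vc=[]
#2 0xda→b13/s1 L1-HIT; vc=[]
#3 0xd1→b13/s1 L1-HIT; vc=[]
#4 0xdc→b13/s1 L1-HIT; vc=[]
#5 0xde→b13/s1 L1-HIT; vc=[]
#6 0xea→b14/s2 MISS; vc=[]
#7 0xda→b13/s1 L1-HIT; vc=[]
#8 0x6f→b6/s2 MISS; vc=[14]
#9 0x1da→b29/s1 MISS; vc=[14,13]
#10 0xd2→b13/s1 VC-HIT; vc=[14,29]
#11 0x5d→b5/s1 MISS; vc=[14,29,13]
#12 0x9d→b9/s1 MISS; vc=[14,29,13,5]
#13 0x5c→b5/s1 VC-HIT; vc=[14,29,13,9]

VC = [14, 29, 13, 9]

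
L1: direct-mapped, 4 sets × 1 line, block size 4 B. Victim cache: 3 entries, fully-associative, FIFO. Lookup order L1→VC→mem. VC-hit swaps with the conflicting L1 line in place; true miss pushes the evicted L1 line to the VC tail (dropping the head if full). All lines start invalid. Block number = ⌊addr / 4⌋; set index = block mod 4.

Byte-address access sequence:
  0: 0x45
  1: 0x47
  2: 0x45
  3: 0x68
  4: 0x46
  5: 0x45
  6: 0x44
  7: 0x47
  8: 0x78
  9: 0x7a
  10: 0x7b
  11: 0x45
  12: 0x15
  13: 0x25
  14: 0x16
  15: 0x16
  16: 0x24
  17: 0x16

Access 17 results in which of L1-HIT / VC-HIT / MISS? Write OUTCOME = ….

OUTCOME = VC-HIT

  [0] addr=0x45 blk=17 s=1: MISS | VC []
  [1] addr=0x47 blk=17 s=1: L1-HIT | VC []
  [2] addr=0x45 blk=17 s=1: L1-HIT | VC []
  [3] addr=0x68 blk=26 s=2: MISS | VC []
  [4] addr=0x46 blk=17 s=1: L1-HIT | VC []
  [5] addr=0x45 blk=17 s=1: L1-HIT | VC []
  [6] addr=0x44 blk=17 s=1: L1-HIT | VC []
  [7] addr=0x47 blk=17 s=1: L1-HIT | VC []
  [8] addr=0x78 blk=30 s=2: MISS | VC [26]
  [9] addr=0x7a blk=30 s=2: L1-HIT | VC [26]
  [10] addr=0x7b blk=30 s=2: L1-HIT | VC [26]
  [11] addr=0x45 blk=17 s=1: L1-HIT | VC [26]
  [12] addr=0x15 blk=5 s=1: MISS | VC [26, 17]
  [13] addr=0x25 blk=9 s=1: MISS | VC [26, 17, 5]
  [14] addr=0x16 blk=5 s=1: VC-HIT | VC [26, 17, 9]
  [15] addr=0x16 blk=5 s=1: L1-HIT | VC [26, 17, 9]
  [16] addr=0x24 blk=9 s=1: VC-HIT | VC [26, 17, 5]
  [17] addr=0x16 blk=5 s=1: VC-HIT | VC [26, 17, 9]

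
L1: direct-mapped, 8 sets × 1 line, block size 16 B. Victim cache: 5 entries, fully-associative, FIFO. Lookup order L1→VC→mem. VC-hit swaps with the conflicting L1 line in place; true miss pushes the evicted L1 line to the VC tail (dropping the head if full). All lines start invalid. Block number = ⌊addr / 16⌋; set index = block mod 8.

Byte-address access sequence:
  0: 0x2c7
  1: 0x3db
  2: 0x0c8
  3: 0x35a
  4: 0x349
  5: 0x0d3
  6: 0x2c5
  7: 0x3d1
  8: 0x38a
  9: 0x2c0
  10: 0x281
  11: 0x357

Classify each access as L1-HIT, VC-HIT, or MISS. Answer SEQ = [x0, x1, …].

#0 0x2c7→b44/s4 MISS; vc=[]
#1 0x3db→b61/s5 MISS; vc=[]
#2 0xc8→b12/s4 MISS; vc=[44]
#3 0x35a→b53/s5 MISS; vc=[44,61]
#4 0x349→b52/s4 MISS; vc=[44,61,12]
#5 0xd3→b13/s5 MISS; vc=[44,61,12,53]
#6 0x2c5→b44/s4 VC-HIT; vc=[52,61,12,53]
#7 0x3d1→b61/s5 VC-HIT; vc=[52,13,12,53]
#8 0x38a→b56/s0 MISS; vc=[52,13,12,53]
#9 0x2c0→b44/s4 L1-HIT; vc=[52,13,12,53]
#10 0x281→b40/s0 MISS; vc=[52,13,12,53,56]
#11 0x357→b53/s5 VC-HIT; vc=[52,13,12,61,56]

SEQ = [MISS, MISS, MISS, MISS, MISS, MISS, VC-HIT, VC-HIT, MISS, L1-HIT, MISS, VC-HIT]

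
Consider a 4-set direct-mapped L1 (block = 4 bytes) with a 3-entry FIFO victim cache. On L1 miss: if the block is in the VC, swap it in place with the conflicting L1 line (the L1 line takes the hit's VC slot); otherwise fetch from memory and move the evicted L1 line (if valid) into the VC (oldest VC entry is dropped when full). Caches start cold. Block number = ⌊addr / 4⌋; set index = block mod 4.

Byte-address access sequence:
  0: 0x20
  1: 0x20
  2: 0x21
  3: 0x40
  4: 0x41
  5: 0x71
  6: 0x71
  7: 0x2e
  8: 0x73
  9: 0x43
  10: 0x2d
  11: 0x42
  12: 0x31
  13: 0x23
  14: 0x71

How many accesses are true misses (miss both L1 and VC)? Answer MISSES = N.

MISSES = 5

  [0] addr=0x20 blk=8 s=0: MISS | VC []
  [1] addr=0x20 blk=8 s=0: L1-HIT | VC []
  [2] addr=0x21 blk=8 s=0: L1-HIT | VC []
  [3] addr=0x40 blk=16 s=0: MISS | VC [8]
  [4] addr=0x41 blk=16 s=0: L1-HIT | VC [8]
  [5] addr=0x71 blk=28 s=0: MISS | VC [8, 16]
  [6] addr=0x71 blk=28 s=0: L1-HIT | VC [8, 16]
  [7] addr=0x2e blk=11 s=3: MISS | VC [8, 16]
  [8] addr=0x73 blk=28 s=0: L1-HIT | VC [8, 16]
  [9] addr=0x43 blk=16 s=0: VC-HIT | VC [8, 28]
  [10] addr=0x2d blk=11 s=3: L1-HIT | VC [8, 28]
  [11] addr=0x42 blk=16 s=0: L1-HIT | VC [8, 28]
  [12] addr=0x31 blk=12 s=0: MISS | VC [8, 28, 16]
  [13] addr=0x23 blk=8 s=0: VC-HIT | VC [12, 28, 16]
  [14] addr=0x71 blk=28 s=0: VC-HIT | VC [12, 8, 16]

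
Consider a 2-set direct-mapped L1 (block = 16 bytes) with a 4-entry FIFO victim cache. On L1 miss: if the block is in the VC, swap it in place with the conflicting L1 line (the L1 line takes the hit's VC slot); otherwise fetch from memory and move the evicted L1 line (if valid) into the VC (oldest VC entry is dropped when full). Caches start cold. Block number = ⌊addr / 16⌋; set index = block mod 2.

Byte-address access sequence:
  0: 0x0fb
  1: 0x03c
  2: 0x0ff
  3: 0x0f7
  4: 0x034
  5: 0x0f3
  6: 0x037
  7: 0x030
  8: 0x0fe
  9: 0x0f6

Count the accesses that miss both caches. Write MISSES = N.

MISSES = 2

#0 0xfb→b15/s1 MISS; vc=[]
#1 0x3c→b3/s1 MISS; vc=[15]
#2 0xff→b15/s1 VC-HIT; vc=[3]
#3 0xf7→b15/s1 L1-HIT; vc=[3]
#4 0x34→b3/s1 VC-HIT; vc=[15]
#5 0xf3→b15/s1 VC-HIT; vc=[3]
#6 0x37→b3/s1 VC-HIT; vc=[15]
#7 0x30→b3/s1 L1-HIT; vc=[15]
#8 0xfe→b15/s1 VC-HIT; vc=[3]
#9 0xf6→b15/s1 L1-HIT; vc=[3]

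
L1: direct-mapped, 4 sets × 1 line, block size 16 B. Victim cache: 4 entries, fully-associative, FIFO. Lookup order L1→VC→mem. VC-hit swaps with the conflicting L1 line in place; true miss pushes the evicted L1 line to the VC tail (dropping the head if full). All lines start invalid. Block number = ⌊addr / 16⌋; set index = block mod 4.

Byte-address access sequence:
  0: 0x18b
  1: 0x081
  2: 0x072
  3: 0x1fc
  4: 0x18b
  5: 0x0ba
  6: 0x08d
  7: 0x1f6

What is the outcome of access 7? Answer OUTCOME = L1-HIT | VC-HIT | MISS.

OUTCOME = VC-HIT

#0 0x18b→b24/s0 MISS; vc=[]
#1 0x81→b8/s0 MISS; vc=[24]
#2 0x72→b7/s3 MISS; vc=[24]
#3 0x1fc→b31/s3 MISS; vc=[24,7]
#4 0x18b→b24/s0 VC-HIT; vc=[8,7]
#5 0xba→b11/s3 MISS; vc=[8,7,31]
#6 0x8d→b8/s0 VC-HIT; vc=[24,7,31]
#7 0x1f6→b31/s3 VC-HIT; vc=[24,7,11]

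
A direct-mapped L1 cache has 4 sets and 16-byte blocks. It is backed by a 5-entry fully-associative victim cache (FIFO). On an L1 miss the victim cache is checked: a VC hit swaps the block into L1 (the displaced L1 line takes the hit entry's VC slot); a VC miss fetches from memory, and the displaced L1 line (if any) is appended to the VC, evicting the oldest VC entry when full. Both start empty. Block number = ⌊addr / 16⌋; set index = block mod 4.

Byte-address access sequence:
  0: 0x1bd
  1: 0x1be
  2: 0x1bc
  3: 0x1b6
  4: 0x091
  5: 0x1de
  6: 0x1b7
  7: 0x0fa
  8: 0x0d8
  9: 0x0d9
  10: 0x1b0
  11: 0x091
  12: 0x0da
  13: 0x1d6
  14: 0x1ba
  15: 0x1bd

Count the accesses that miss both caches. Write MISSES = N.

MISSES = 5

  [0] addr=0x1bd blk=27 s=3: MISS | VC []
  [1] addr=0x1be blk=27 s=3: L1-HIT | VC []
  [2] addr=0x1bc blk=27 s=3: L1-HIT | VC []
  [3] addr=0x1b6 blk=27 s=3: L1-HIT | VC []
  [4] addr=0x91 blk=9 s=1: MISS | VC []
  [5] addr=0x1de blk=29 s=1: MISS | VC [9]
  [6] addr=0x1b7 blk=27 s=3: L1-HIT | VC [9]
  [7] addr=0xfa blk=15 s=3: MISS | VC [9, 27]
  [8] addr=0xd8 blk=13 s=1: MISS | VC [9, 27, 29]
  [9] addr=0xd9 blk=13 s=1: L1-HIT | VC [9, 27, 29]
  [10] addr=0x1b0 blk=27 s=3: VC-HIT | VC [9, 15, 29]
  [11] addr=0x91 blk=9 s=1: VC-HIT | VC [13, 15, 29]
  [12] addr=0xda blk=13 s=1: VC-HIT | VC [9, 15, 29]
  [13] addr=0x1d6 blk=29 s=1: VC-HIT | VC [9, 15, 13]
  [14] addr=0x1ba blk=27 s=3: L1-HIT | VC [9, 15, 13]
  [15] addr=0x1bd blk=27 s=3: L1-HIT | VC [9, 15, 13]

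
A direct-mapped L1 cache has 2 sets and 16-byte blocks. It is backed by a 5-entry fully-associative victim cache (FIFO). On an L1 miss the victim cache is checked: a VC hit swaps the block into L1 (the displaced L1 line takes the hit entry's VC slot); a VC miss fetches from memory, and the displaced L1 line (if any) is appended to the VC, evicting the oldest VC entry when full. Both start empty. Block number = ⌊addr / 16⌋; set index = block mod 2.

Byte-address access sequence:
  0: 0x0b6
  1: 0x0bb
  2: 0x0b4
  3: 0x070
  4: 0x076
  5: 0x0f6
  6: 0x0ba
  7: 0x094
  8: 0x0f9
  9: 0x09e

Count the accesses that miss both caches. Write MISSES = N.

#0 0xb6→b11/s1 MISS; vc=[]
#1 0xbb→b11/s1 L1-HIT; vc=[]
#2 0xb4→b11/s1 L1-HIT; vc=[]
#3 0x70→b7/s1 MISS; vc=[11]
#4 0x76→b7/s1 L1-HIT; vc=[11]
#5 0xf6→b15/s1 MISS; vc=[11,7]
#6 0xba→b11/s1 VC-HIT; vc=[15,7]
#7 0x94→b9/s1 MISS; vc=[15,7,11]
#8 0xf9→b15/s1 VC-HIT; vc=[9,7,11]
#9 0x9e→b9/s1 VC-HIT; vc=[15,7,11]

MISSES = 4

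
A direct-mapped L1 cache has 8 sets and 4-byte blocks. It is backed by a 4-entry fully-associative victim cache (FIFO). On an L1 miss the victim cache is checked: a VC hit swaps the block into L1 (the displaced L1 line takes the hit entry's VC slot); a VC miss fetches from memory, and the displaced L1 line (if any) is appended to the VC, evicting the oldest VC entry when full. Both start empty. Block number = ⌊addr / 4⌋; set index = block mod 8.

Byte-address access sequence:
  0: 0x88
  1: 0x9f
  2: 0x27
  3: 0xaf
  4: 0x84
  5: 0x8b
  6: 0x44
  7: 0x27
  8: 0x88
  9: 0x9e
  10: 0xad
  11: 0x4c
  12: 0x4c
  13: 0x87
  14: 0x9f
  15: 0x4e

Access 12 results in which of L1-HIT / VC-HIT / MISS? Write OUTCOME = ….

#0 0x88→b34/s2 MISS; vc=[]
#1 0x9f→b39/s7 MISS; vc=[]
#2 0x27→b9/s1 MISS; vc=[]
#3 0xaf→b43/s3 MISS; vc=[]
#4 0x84→b33/s1 MISS; vc=[9]
#5 0x8b→b34/s2 L1-HIT; vc=[9]
#6 0x44→b17/s1 MISS; vc=[9,33]
#7 0x27→b9/s1 VC-HIT; vc=[17,33]
#8 0x88→b34/s2 L1-HIT; vc=[17,33]
#9 0x9e→b39/s7 L1-HIT; vc=[17,33]
#10 0xad→b43/s3 L1-HIT; vc=[17,33]
#11 0x4c→b19/s3 MISS; vc=[17,33,43]
#12 0x4c→b19/s3 L1-HIT; vc=[17,33,43]
#13 0x87→b33/s1 VC-HIT; vc=[17,9,43]
#14 0x9f→b39/s7 L1-HIT; vc=[17,9,43]
#15 0x4e→b19/s3 L1-HIT; vc=[17,9,43]

OUTCOME = L1-HIT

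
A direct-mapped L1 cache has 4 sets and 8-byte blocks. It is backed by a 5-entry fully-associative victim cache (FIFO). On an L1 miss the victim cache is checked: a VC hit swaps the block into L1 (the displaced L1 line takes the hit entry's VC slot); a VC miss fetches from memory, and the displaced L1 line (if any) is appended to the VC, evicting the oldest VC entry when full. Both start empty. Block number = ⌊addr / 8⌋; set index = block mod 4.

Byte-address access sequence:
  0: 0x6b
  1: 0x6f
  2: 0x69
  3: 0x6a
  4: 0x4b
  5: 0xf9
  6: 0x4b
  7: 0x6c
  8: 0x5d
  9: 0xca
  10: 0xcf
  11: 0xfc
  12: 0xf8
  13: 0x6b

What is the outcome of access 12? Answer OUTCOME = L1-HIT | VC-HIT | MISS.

#0 0x6b→b13/s1 MISS; vc=[]
#1 0x6f→b13/s1 L1-HIT; vc=[]
#2 0x69→b13/s1 L1-HIT; vc=[]
#3 0x6a→b13/s1 L1-HIT; vc=[]
#4 0x4b→b9/s1 MISS; vc=[13]
#5 0xf9→b31/s3 MISS; vc=[13]
#6 0x4b→b9/s1 L1-HIT; vc=[13]
#7 0x6c→b13/s1 VC-HIT; vc=[9]
#8 0x5d→b11/s3 MISS; vc=[9,31]
#9 0xca→b25/s1 MISS; vc=[9,31,13]
#10 0xcf→b25/s1 L1-HIT; vc=[9,31,13]
#11 0xfc→b31/s3 VC-HIT; vc=[9,11,13]
#12 0xf8→b31/s3 L1-HIT; vc=[9,11,13]
#13 0x6b→b13/s1 VC-HIT; vc=[9,11,25]

OUTCOME = L1-HIT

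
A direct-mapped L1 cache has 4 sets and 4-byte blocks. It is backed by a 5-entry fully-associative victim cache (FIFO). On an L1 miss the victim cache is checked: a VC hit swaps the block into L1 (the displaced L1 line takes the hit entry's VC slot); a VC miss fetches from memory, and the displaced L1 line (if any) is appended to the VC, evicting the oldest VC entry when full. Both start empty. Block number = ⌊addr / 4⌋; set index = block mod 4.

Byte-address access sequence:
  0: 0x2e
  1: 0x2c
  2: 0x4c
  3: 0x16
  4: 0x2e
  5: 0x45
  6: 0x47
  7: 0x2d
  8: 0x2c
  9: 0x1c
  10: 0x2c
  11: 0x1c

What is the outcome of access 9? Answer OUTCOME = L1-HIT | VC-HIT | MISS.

OUTCOME = MISS

#0 0x2e→b11/s3 MISS; vc=[]
#1 0x2c→b11/s3 L1-HIT; vc=[]
#2 0x4c→b19/s3 MISS; vc=[11]
#3 0x16→b5/s1 MISS; vc=[11]
#4 0x2e→b11/s3 VC-HIT; vc=[19]
#5 0x45→b17/s1 MISS; vc=[19,5]
#6 0x47→b17/s1 L1-HIT; vc=[19,5]
#7 0x2d→b11/s3 L1-HIT; vc=[19,5]
#8 0x2c→b11/s3 L1-HIT; vc=[19,5]
#9 0x1c→b7/s3 MISS; vc=[19,5,11]
#10 0x2c→b11/s3 VC-HIT; vc=[19,5,7]
#11 0x1c→b7/s3 VC-HIT; vc=[19,5,11]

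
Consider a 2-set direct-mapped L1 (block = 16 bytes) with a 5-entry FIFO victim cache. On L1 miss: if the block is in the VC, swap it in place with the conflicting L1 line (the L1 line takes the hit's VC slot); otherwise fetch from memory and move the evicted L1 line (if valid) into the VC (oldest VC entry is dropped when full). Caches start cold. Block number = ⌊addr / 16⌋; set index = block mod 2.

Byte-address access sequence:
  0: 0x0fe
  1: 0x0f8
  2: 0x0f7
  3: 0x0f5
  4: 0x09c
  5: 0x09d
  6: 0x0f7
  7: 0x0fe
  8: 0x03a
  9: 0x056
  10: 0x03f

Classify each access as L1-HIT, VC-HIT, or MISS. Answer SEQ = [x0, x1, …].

SEQ = [MISS, L1-HIT, L1-HIT, L1-HIT, MISS, L1-HIT, VC-HIT, L1-HIT, MISS, MISS, VC-HIT]

0: 0xfe (blk 15, set 1) → MISS  vc=[]
1: 0xf8 (blk 15, set 1) → L1-HIT  vc=[]
2: 0xf7 (blk 15, set 1) → L1-HIT  vc=[]
3: 0xf5 (blk 15, set 1) → L1-HIT  vc=[]
4: 0x9c (blk 9, set 1) → MISS  vc=[15]
5: 0x9d (blk 9, set 1) → L1-HIT  vc=[15]
6: 0xf7 (blk 15, set 1) → VC-HIT  vc=[9]
7: 0xfe (blk 15, set 1) → L1-HIT  vc=[9]
8: 0x3a (blk 3, set 1) → MISS  vc=[9, 15]
9: 0x56 (blk 5, set 1) → MISS  vc=[9, 15, 3]
10: 0x3f (blk 3, set 1) → VC-HIT  vc=[9, 15, 5]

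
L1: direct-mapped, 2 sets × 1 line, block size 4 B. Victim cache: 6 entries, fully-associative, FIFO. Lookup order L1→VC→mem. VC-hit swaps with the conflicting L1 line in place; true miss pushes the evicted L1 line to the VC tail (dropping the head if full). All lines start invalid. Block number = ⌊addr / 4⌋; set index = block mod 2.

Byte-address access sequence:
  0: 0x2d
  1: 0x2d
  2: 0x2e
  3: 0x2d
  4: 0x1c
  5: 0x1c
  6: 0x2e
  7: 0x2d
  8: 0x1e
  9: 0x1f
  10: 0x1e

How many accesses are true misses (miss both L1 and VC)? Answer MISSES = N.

MISSES = 2

0: 0x2d (blk 11, set 1) → MISS  vc=[]
1: 0x2d (blk 11, set 1) → L1-HIT  vc=[]
2: 0x2e (blk 11, set 1) → L1-HIT  vc=[]
3: 0x2d (blk 11, set 1) → L1-HIT  vc=[]
4: 0x1c (blk 7, set 1) → MISS  vc=[11]
5: 0x1c (blk 7, set 1) → L1-HIT  vc=[11]
6: 0x2e (blk 11, set 1) → VC-HIT  vc=[7]
7: 0x2d (blk 11, set 1) → L1-HIT  vc=[7]
8: 0x1e (blk 7, set 1) → VC-HIT  vc=[11]
9: 0x1f (blk 7, set 1) → L1-HIT  vc=[11]
10: 0x1e (blk 7, set 1) → L1-HIT  vc=[11]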